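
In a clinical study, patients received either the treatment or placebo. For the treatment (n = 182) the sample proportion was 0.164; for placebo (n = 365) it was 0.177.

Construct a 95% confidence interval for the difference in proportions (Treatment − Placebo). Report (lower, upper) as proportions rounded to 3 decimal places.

(-0.080, 0.054)

SE₁ = √(p̂₁(1−p̂₁)/n₁) = √(0.1640·0.8360/182) = 0.02745; SE₂ = √(0.1770·0.8230/365) = 0.01998.
Independent samples: SE of the difference = √(SE₁² + SE₂²) = √(0.0007535025 + 0.0003992004) = 0.03395.
z* for 95% confidence is 1.960, so the margin of error is 1.960 × 0.03395 = 0.06654.
Point estimate p̂₁ − p̂₂ = 0.1640 − 0.1770 = -0.0130.
-0.0130 ± 0.06654 → (-0.080, 0.054).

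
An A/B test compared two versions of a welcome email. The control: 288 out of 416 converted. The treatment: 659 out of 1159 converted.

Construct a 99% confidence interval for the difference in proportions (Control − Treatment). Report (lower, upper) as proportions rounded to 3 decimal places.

(0.054, 0.193)

p̂₁ = 288/416 = 0.6923 and p̂₂ = 659/1159 = 0.5686.
SE₁ = √(p̂₁(1−p̂₁)/n₁) = √(0.6923·0.3077/416) = 0.02263; SE₂ = √(0.5686·0.4314/1159) = 0.01455.
Independent samples: SE of the difference = √(SE₁² + SE₂²) = √(0.0005121169 + 0.0002117025) = 0.02690.
z* for 99% confidence is 2.576, so the margin of error is 2.576 × 0.02690 = 0.06929.
Point estimate p̂₁ − p̂₂ = 0.6923 − 0.5686 = 0.1237.
0.1237 ± 0.06929 → (0.054, 0.193).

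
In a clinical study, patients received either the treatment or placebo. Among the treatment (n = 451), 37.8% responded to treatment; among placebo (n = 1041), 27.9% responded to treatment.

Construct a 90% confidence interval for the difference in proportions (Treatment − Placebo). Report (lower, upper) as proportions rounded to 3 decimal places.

The two standard errors are √(0.3780×0.6220/451) = 0.02283 and √(0.2790×0.7210/1041) = 0.01390.
Because the samples are independent, SE_diff = √(0.02283² + 0.01390²) = 0.02673.
Using z* = 1.645 for 90%, ME = 1.645 × 0.02673 = 0.04397.
p̂₁ − p̂₂ = 0.0990; interval 0.0990 ± 0.04397 gives (0.055, 0.143).

(0.055, 0.143)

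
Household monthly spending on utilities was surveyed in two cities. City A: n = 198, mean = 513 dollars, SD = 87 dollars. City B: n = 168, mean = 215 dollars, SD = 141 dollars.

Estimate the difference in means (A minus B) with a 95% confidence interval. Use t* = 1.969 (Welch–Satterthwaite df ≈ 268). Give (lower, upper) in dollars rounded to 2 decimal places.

(273.36, 322.64)

Standard errors of each mean: 87/√198 = 6.1828 and 141/√168 = 10.8784.
SE(x̄₁ − x̄₂) = √(6.1828² + 10.8784²) = 12.5127 for independent samples with unequal variances.
With t* = 1.969, the margin is 1.969 × 12.5127 = 24.6375.
x̄₁ − x̄₂ = 513 − 215 = 298.0000; the interval is 298.0000 ± 24.6375 = (273.36, 322.64).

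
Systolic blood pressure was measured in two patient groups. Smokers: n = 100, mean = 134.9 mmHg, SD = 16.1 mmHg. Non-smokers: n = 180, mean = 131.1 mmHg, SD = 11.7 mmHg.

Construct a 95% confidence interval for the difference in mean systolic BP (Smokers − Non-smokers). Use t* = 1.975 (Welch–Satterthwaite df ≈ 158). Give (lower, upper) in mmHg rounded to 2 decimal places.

(0.18, 7.42)

Per-group SEs: s₁/√n₁ = 16.1/√100 = 1.6100, s₂/√n₂ = 11.7/√180 = 0.8721.
Unpooled SE of the difference: √(2.5921 + 0.76055841) = 1.8310.
Margin of error = t* · SE = 1.975 × 1.8310 = 3.6162.
x̄₁ − x̄₂ = 134.9 − 131.1 = 3.8000.
CI: 3.8000 ± 3.6162 = (0.18, 7.42).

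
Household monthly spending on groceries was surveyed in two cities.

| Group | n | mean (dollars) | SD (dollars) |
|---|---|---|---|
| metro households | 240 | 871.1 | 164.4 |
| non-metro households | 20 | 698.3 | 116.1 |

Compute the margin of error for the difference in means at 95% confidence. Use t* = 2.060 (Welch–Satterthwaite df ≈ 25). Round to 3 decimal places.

Per-group SEs: s₁/√n₁ = 164.4/√240 = 10.6120, s₂/√n₂ = 116.1/√20 = 25.9607.
Unpooled SE of the difference: √(112.614544 + 673.95794449) = 28.0459.
Margin of error = t* · SE = 2.060 × 28.0459 = 57.7746.

57.775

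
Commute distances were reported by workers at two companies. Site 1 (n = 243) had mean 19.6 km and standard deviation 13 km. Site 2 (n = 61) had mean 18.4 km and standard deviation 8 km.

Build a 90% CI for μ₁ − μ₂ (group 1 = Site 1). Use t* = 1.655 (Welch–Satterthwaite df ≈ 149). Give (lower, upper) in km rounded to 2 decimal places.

Per-group SEs: s₁/√n₁ = 13/√243 = 0.8340, s₂/√n₂ = 8/√61 = 1.0243.
Unpooled SE of the difference: √(0.695556 + 1.04919049) = 1.3209.
Margin of error = t* · SE = 1.655 × 1.3209 = 2.1861.
x̄₁ − x̄₂ = 19.6 − 18.4 = 1.2000.
CI: 1.2000 ± 2.1861 = (-0.99, 3.39).

(-0.99, 3.39)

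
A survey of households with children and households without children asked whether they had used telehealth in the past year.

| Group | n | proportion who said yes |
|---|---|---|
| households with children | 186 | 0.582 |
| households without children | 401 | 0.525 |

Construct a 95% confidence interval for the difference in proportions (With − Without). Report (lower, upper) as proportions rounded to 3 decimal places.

The two standard errors are √(0.5820×0.4180/186) = 0.03617 and √(0.5250×0.4750/401) = 0.02494.
Because the samples are independent, SE_diff = √(0.03617² + 0.02494²) = 0.04393.
Using z* = 1.960 for 95%, ME = 1.960 × 0.04393 = 0.08610.
p̂₁ − p̂₂ = 0.0570; interval 0.0570 ± 0.08610 gives (-0.029, 0.143).

(-0.029, 0.143)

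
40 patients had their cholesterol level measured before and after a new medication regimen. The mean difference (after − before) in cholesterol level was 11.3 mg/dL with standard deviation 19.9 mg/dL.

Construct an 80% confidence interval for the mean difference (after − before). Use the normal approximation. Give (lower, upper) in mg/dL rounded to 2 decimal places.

This is a matched-pairs design, so SE = s_d/√n = 19.9/√40 = 3.1465.
Margin = 1.282 × 3.1465 = 4.0338; the interval is 11.3 ± 4.0338 = (7.27, 15.33).

(7.27, 15.33)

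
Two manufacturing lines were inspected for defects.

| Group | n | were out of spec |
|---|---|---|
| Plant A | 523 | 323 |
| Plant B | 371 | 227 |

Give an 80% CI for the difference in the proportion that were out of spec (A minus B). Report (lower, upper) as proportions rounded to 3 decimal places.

p̂₁ = 323/523 = 0.6176 and p̂₂ = 227/371 = 0.6119.
SE₁ = √(p̂₁(1−p̂₁)/n₁) = √(0.6176·0.3824/523) = 0.02125; SE₂ = √(0.6119·0.3881/371) = 0.02530.
Independent samples: SE of the difference = √(SE₁² + SE₂²) = √(0.0004515625 + 0.00064009) = 0.03304.
z* for 80% confidence is 1.282, so the margin of error is 1.282 × 0.03304 = 0.04236.
Point estimate p̂₁ − p̂₂ = 0.6176 − 0.6119 = 0.0057.
0.0057 ± 0.04236 → (-0.037, 0.048).

(-0.037, 0.048)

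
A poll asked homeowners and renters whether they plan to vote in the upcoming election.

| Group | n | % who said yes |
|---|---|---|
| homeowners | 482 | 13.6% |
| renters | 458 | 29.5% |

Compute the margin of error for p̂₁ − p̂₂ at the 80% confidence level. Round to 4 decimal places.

0.0339

The two standard errors are √(0.1360×0.8640/482) = 0.01561 and √(0.2950×0.7050/458) = 0.02131.
Because the samples are independent, SE_diff = √(0.01561² + 0.02131²) = 0.02642.
Using z* = 1.282 for 80%, ME = 1.282 × 0.02642 = 0.03387.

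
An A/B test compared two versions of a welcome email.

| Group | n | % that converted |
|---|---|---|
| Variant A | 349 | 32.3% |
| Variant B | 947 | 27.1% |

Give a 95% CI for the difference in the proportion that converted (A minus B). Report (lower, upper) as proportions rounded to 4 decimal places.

(-0.0046, 0.1086)

SE₁ = √(p̂₁(1−p̂₁)/n₁) = √(0.3230·0.6770/349) = 0.02503; SE₂ = √(0.2710·0.7290/947) = 0.01444.
Independent samples: SE of the difference = √(SE₁² + SE₂²) = √(0.0006265009 + 0.0002085136) = 0.02890.
z* for 95% confidence is 1.960, so the margin of error is 1.960 × 0.02890 = 0.05664.
Point estimate p̂₁ − p̂₂ = 0.3230 − 0.2710 = 0.0520.
0.0520 ± 0.05664 → (-0.0046, 0.1086).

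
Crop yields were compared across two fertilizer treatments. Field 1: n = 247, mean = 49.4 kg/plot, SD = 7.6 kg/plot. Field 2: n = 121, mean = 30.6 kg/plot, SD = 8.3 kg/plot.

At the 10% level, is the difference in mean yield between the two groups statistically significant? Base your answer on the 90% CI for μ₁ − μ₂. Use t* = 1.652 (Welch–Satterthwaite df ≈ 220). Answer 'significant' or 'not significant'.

significant

Per-group SEs: s₁/√n₁ = 7.6/√247 = 0.4836, s₂/√n₂ = 8.3/√121 = 0.7545.
Unpooled SE of the difference: √(0.23386896 + 0.56927025) = 0.8962.
Margin of error = t* · SE = 1.652 × 0.8962 = 1.4805.
x̄₁ − x̄₂ = 49.4 − 30.6 = 18.8000.
CI: 18.8000 ± 1.4805 = (17.3195, 20.2805).
The interval (17.3195, 20.2805) does not contain 0, so the difference is significant.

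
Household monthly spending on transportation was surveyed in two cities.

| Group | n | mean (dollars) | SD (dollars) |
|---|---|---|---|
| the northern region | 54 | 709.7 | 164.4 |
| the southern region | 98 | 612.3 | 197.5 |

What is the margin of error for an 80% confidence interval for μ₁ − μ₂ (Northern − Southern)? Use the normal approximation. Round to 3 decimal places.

38.429

Standard errors of each mean: 164.4/√54 = 22.3720 and 197.5/√98 = 19.9505.
SE(x̄₁ − x̄₂) = √(22.3720² + 19.9505²) = 29.9755 for independent samples with unequal variances.
With z* = 1.282, the margin is 1.282 × 29.9755 = 38.4286.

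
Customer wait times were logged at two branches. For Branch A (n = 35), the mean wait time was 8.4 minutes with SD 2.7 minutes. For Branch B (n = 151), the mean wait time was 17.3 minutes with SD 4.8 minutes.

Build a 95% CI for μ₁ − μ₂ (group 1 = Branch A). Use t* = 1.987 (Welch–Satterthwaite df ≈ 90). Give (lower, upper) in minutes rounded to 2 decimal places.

(-10.09, -7.71)

SE₁ = s₁/√n₁ = 2.7/√35 = 0.4564; SE₂ = 4.8/√151 = 0.3906.
Independent samples, unequal variances: SE_diff = √(SE₁² + SE₂²) = √(0.20830096 + 0.15256836) = 0.6007.
t* = 1.987, so margin of error = 1.987 × 0.6007 = 1.1936.
Difference in means = 8.4 − 17.3 = -8.9000.
-8.9000 ± 1.1936 → (-10.09, -7.71).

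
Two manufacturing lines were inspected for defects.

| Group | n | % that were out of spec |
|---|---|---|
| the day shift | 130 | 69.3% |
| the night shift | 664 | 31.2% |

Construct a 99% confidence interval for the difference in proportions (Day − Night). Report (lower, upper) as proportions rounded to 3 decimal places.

(0.267, 0.495)

SE₁ = √(p̂₁(1−p̂₁)/n₁) = √(0.6930·0.3070/130) = 0.04045; SE₂ = √(0.3120·0.6880/664) = 0.01798.
Independent samples: SE of the difference = √(SE₁² + SE₂²) = √(0.0016362025 + 0.0003232804) = 0.04427.
z* for 99% confidence is 2.576, so the margin of error is 2.576 × 0.04427 = 0.11404.
Point estimate p̂₁ − p̂₂ = 0.6930 − 0.3120 = 0.3810.
0.3810 ± 0.11404 → (0.267, 0.495).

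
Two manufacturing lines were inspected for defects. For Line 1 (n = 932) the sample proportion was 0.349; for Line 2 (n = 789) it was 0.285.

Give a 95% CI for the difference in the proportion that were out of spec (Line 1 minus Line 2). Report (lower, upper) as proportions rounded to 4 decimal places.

(0.0201, 0.1079)

Each SE is √(p̂(1−p̂)/n): √(0.3490·0.6510/932) = 0.01561 and √(0.2850·0.7150/789) = 0.01607.
SE(p̂₁ − p̂₂) = √(SE₁² + SE₂²) = √(0.0002436721 + 0.0002582449) = 0.02240, since the two samples are independent.
At 95% confidence z* = 1.960; margin = 1.960 × 0.02240 = 0.04390.
The difference is 0.3490 − 0.2850 = 0.0640, so the interval is 0.0640 ± 0.04390 = (0.0201, 0.1079).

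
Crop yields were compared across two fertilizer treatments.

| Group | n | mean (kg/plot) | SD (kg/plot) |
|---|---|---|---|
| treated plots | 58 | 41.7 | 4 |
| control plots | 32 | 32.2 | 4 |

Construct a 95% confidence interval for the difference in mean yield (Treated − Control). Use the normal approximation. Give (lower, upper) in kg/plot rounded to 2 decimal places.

(7.77, 11.23)

Per-group SEs: s₁/√n₁ = 4/√58 = 0.5252, s₂/√n₂ = 4/√32 = 0.7071.
Unpooled SE of the difference: √(0.27583504 + 0.49999041) = 0.8808.
Margin of error = z* · SE = 1.960 × 0.8808 = 1.7264.
x̄₁ − x̄₂ = 41.7 − 32.2 = 9.5000.
CI: 9.5000 ± 1.7264 = (7.77, 11.23).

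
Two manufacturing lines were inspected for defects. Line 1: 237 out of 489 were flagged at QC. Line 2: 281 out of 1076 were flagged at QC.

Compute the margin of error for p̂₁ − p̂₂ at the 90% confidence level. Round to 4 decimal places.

p̂₁ = 237/489 = 0.4847 and p̂₂ = 281/1076 = 0.2612.
SE₁ = √(p̂₁(1−p̂₁)/n₁) = √(0.4847·0.5153/489) = 0.02260; SE₂ = √(0.2612·0.7388/1076) = 0.01339.
Independent samples: SE of the difference = √(SE₁² + SE₂²) = √(0.00051076 + 0.0001792921) = 0.02627.
z* for 90% confidence is 1.645, so the margin of error is 1.645 × 0.02627 = 0.04321.

0.0432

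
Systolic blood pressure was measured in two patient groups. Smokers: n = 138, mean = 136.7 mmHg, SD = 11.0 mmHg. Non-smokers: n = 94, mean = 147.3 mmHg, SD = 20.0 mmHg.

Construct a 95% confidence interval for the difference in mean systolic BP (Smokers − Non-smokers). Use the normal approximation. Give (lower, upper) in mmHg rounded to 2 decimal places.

(-15.04, -6.16)

Standard errors of each mean: 11.0/√138 = 0.9364 and 20.0/√94 = 2.0628.
SE(x̄₁ − x̄₂) = √(0.9364² + 2.0628²) = 2.2654 for independent samples with unequal variances.
With z* = 1.960, the margin is 1.960 × 2.2654 = 4.4402.
x̄₁ − x̄₂ = 136.7 − 147.3 = -10.6000; the interval is -10.6000 ± 4.4402 = (-15.04, -6.16).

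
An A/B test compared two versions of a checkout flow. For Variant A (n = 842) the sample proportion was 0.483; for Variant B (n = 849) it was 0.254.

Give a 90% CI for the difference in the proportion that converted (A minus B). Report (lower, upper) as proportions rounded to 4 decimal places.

SE₁ = √(p̂₁(1−p̂₁)/n₁) = √(0.4830·0.5170/842) = 0.01722; SE₂ = √(0.2540·0.7460/849) = 0.01494.
Independent samples: SE of the difference = √(SE₁² + SE₂²) = √(0.0002965284 + 0.0002232036) = 0.02280.
z* for 90% confidence is 1.645, so the margin of error is 1.645 × 0.02280 = 0.03751.
Point estimate p̂₁ − p̂₂ = 0.4830 − 0.2540 = 0.2290.
0.2290 ± 0.03751 → (0.1915, 0.2665).

(0.1915, 0.2665)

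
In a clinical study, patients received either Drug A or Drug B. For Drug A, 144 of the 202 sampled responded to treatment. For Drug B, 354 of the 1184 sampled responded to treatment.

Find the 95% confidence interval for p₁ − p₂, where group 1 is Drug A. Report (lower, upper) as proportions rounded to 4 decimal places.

p̂₁ = 144/202 = 0.7129 and p̂₂ = 354/1184 = 0.2990.
SE₁ = √(p̂₁(1−p̂₁)/n₁) = √(0.7129·0.2871/202) = 0.03183; SE₂ = √(0.2990·0.7010/1184) = 0.01331.
Independent samples: SE of the difference = √(SE₁² + SE₂²) = √(0.0010131489 + 0.0001771561) = 0.03450.
z* for 95% confidence is 1.960, so the margin of error is 1.960 × 0.03450 = 0.06762.
Point estimate p̂₁ − p̂₂ = 0.7129 − 0.2990 = 0.4139.
0.4139 ± 0.06762 → (0.3463, 0.4815).

(0.3463, 0.4815)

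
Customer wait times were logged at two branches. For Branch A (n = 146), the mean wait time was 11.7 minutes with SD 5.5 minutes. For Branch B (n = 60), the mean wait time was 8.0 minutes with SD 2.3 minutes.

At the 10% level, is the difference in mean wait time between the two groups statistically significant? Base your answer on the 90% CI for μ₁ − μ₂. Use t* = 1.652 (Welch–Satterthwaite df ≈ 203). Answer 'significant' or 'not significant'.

SE₁ = s₁/√n₁ = 5.5/√146 = 0.4552; SE₂ = 2.3/√60 = 0.2969.
Independent samples, unequal variances: SE_diff = √(SE₁² + SE₂²) = √(0.20720704 + 0.08814961) = 0.5435.
t* = 1.652, so margin of error = 1.652 × 0.5435 = 0.8979.
Difference in means = 11.7 − 8.0 = 3.7000.
3.7000 ± 0.8979 → (2.8021, 4.5979).
The interval (2.8021, 4.5979) does not contain 0, so the difference is significant.

significant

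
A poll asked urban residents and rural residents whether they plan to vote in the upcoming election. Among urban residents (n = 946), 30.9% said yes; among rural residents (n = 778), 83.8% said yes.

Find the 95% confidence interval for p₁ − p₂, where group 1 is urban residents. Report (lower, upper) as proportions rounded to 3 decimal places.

SE₁ = √(p̂₁(1−p̂₁)/n₁) = √(0.3090·0.6910/946) = 0.01502; SE₂ = √(0.8380·0.1620/778) = 0.01321.
Independent samples: SE of the difference = √(SE₁² + SE₂²) = √(0.0002256004 + 0.0001745041) = 0.02000.
z* for 95% confidence is 1.960, so the margin of error is 1.960 × 0.02000 = 0.03920.
Point estimate p̂₁ − p̂₂ = 0.3090 − 0.8380 = -0.5290.
-0.5290 ± 0.03920 → (-0.568, -0.490).

(-0.568, -0.490)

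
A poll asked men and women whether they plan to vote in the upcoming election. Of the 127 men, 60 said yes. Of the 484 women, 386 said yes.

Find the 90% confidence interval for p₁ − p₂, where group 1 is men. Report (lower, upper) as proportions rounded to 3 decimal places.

p̂₁ = 60/127 = 0.4724 and p̂₂ = 386/484 = 0.7975.
SE₁ = √(p̂₁(1−p̂₁)/n₁) = √(0.4724·0.5276/127) = 0.04430; SE₂ = √(0.7975·0.2025/484) = 0.01827.
Independent samples: SE of the difference = √(SE₁² + SE₂²) = √(0.00196249 + 0.0003337929) = 0.04792.
z* for 90% confidence is 1.645, so the margin of error is 1.645 × 0.04792 = 0.07883.
Point estimate p̂₁ − p̂₂ = 0.4724 − 0.7975 = -0.3251.
-0.3251 ± 0.07883 → (-0.404, -0.246).

(-0.404, -0.246)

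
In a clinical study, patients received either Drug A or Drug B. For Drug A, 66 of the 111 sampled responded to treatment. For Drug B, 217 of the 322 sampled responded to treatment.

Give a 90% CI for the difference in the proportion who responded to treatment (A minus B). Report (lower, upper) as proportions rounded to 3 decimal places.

(-0.167, 0.009)

First, p̂₁ = 66/111 = 0.5946; p̂₂ = 217/322 = 0.6739.
The two standard errors are √(0.5946×0.4054/111) = 0.04660 and √(0.6739×0.3261/322) = 0.02612.
Because the samples are independent, SE_diff = √(0.04660² + 0.02612²) = 0.05342.
Using z* = 1.645 for 90%, ME = 1.645 × 0.05342 = 0.08788.
p̂₁ − p̂₂ = -0.0793; interval -0.0793 ± 0.08788 gives (-0.167, 0.009).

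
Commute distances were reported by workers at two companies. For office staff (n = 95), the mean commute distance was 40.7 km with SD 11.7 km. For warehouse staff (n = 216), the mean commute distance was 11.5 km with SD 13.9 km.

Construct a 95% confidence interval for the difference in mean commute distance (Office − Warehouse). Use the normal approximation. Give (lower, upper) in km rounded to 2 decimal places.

(26.20, 32.20)

Standard errors of each mean: 11.7/√95 = 1.2004 and 13.9/√216 = 0.9458.
SE(x̄₁ − x̄₂) = √(1.2004² + 0.9458²) = 1.5282 for independent samples with unequal variances.
With z* = 1.960, the margin is 1.960 × 1.5282 = 2.9953.
x̄₁ − x̄₂ = 40.7 − 11.5 = 29.2000; the interval is 29.2000 ± 2.9953 = (26.20, 32.20).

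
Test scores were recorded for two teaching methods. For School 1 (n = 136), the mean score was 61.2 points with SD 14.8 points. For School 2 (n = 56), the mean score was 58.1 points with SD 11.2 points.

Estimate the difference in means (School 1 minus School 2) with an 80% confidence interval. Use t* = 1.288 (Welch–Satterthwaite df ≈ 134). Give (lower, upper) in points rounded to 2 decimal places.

Per-group SEs: s₁/√n₁ = 14.8/√136 = 1.2691, s₂/√n₂ = 11.2/√56 = 1.4967.
Unpooled SE of the difference: √(1.61061481 + 2.24011089) = 1.9623.
Margin of error = t* · SE = 1.288 × 1.9623 = 2.5274.
x̄₁ − x̄₂ = 61.2 − 58.1 = 3.1000.
CI: 3.1000 ± 2.5274 = (0.57, 5.63).

(0.57, 5.63)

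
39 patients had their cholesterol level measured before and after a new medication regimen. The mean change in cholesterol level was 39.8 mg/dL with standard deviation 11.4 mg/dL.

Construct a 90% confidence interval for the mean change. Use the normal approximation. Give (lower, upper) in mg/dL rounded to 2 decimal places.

Paired design: SE = s_d/√n = 11.4/√39 = 1.8255.
z* = 1.645; margin of error = 1.645 × 1.8255 = 3.0029.
39.8 ± 3.0029 → (36.80, 42.80).

(36.80, 42.80)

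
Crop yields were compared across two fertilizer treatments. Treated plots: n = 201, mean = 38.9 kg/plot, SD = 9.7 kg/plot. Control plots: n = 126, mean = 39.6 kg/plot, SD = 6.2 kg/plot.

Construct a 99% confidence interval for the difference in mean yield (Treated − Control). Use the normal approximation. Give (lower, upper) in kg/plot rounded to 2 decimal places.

Standard errors of each mean: 9.7/√201 = 0.6842 and 6.2/√126 = 0.5523.
SE(x̄₁ − x̄₂) = √(0.6842² + 0.5523²) = 0.8793 for independent samples with unequal variances.
With z* = 2.576, the margin is 2.576 × 0.8793 = 2.2651.
x̄₁ − x̄₂ = 38.9 − 39.6 = -0.7000; the interval is -0.7000 ± 2.2651 = (-2.97, 1.57).

(-2.97, 1.57)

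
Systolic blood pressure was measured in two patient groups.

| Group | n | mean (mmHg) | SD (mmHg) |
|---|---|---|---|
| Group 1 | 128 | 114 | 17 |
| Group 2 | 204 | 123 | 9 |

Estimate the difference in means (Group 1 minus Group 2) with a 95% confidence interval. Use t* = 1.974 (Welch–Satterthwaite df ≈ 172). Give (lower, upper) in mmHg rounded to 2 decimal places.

(-12.22, -5.78)

Per-group SEs: s₁/√n₁ = 17/√128 = 1.5026, s₂/√n₂ = 9/√204 = 0.6301.
Unpooled SE of the difference: √(2.25780676 + 0.39702601) = 1.6294.
Margin of error = t* · SE = 1.974 × 1.6294 = 3.2164.
x̄₁ − x̄₂ = 114 − 123 = -9.0000.
CI: -9.0000 ± 3.2164 = (-12.22, -5.78).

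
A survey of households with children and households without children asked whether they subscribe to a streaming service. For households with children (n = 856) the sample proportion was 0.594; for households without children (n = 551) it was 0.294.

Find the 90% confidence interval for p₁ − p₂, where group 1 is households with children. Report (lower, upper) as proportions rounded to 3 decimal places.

(0.258, 0.342)

Each SE is √(p̂(1−p̂)/n): √(0.5940·0.4060/856) = 0.01678 and √(0.2940·0.7060/551) = 0.01941.
SE(p̂₁ − p̂₂) = √(SE₁² + SE₂²) = √(0.0002815684 + 0.0003767481) = 0.02566, since the two samples are independent.
At 90% confidence z* = 1.645; margin = 1.645 × 0.02566 = 0.04221.
The difference is 0.5940 − 0.2940 = 0.3000, so the interval is 0.3000 ± 0.04221 = (0.258, 0.342).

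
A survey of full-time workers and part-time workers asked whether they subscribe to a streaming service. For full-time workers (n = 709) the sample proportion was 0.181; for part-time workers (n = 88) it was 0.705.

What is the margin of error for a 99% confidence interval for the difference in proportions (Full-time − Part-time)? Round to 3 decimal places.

The two standard errors are √(0.1810×0.8190/709) = 0.01446 and √(0.7050×0.2950/88) = 0.04861.
Because the samples are independent, SE_diff = √(0.01446² + 0.04861²) = 0.05072.
Using z* = 2.576 for 99%, ME = 2.576 × 0.05072 = 0.13065.

0.131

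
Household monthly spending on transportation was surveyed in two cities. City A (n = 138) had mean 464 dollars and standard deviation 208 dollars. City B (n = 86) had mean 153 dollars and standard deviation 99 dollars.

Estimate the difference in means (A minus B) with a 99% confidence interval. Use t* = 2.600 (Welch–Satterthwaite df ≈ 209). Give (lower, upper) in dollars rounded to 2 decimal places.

SE₁ = s₁/√n₁ = 208/√138 = 17.7061; SE₂ = 99/√86 = 10.6754.
Independent samples, unequal variances: SE_diff = √(SE₁² + SE₂²) = √(313.50597721 + 113.96416516) = 20.6754.
t* = 2.600, so margin of error = 2.600 × 20.6754 = 53.7560.
Difference in means = 464 − 153 = 311.0000.
311.0000 ± 53.7560 → (257.24, 364.76).

(257.24, 364.76)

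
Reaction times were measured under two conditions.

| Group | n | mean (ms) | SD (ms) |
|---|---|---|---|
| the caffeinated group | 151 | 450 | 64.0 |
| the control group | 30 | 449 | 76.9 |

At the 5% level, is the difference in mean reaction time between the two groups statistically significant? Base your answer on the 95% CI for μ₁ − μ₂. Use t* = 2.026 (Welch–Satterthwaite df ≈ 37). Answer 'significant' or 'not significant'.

Standard errors of each mean: 64.0/√151 = 5.2082 and 76.9/√30 = 14.0400.
SE(x̄₁ − x̄₂) = √(5.2082² + 14.0400²) = 14.9749 for independent samples with unequal variances.
With t* = 2.026, the margin is 2.026 × 14.9749 = 30.3391.
x̄₁ − x̄₂ = 450 − 449 = 1.0000; the interval is 1.0000 ± 30.3391 = (-29.3391, 31.3391).
The interval (-29.3391, 31.3391) contains 0, so the difference is not significant.

not significant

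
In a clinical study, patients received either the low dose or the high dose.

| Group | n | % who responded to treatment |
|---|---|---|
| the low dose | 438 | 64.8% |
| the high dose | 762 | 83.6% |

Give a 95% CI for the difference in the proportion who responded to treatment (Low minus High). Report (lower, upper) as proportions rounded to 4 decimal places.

(-0.2399, -0.1361)

The two standard errors are √(0.6480×0.3520/438) = 0.02282 and √(0.8360×0.1640/762) = 0.01341.
Because the samples are independent, SE_diff = √(0.02282² + 0.01341²) = 0.02647.
Using z* = 1.960 for 95%, ME = 1.960 × 0.02647 = 0.05188.
p̂₁ − p̂₂ = -0.1880; interval -0.1880 ± 0.05188 gives (-0.2399, -0.1361).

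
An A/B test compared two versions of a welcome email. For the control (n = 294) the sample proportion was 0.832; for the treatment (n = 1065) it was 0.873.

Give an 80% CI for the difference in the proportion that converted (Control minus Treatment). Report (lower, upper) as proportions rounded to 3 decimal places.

(-0.072, -0.010)

SE₁ = √(p̂₁(1−p̂₁)/n₁) = √(0.8320·0.1680/294) = 0.02180; SE₂ = √(0.8730·0.1270/1065) = 0.01020.
Independent samples: SE of the difference = √(SE₁² + SE₂²) = √(0.00047524 + 0.00010404) = 0.02407.
z* for 80% confidence is 1.282, so the margin of error is 1.282 × 0.02407 = 0.03086.
Point estimate p̂₁ − p̂₂ = 0.8320 − 0.8730 = -0.0410.
-0.0410 ± 0.03086 → (-0.072, -0.010).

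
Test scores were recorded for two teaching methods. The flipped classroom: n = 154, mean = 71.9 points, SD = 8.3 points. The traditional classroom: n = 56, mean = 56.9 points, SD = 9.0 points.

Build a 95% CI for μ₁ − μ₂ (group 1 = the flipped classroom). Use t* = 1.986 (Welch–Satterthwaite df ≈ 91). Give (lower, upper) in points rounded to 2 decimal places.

Per-group SEs: s₁/√n₁ = 8.3/√154 = 0.6688, s₂/√n₂ = 9.0/√56 = 1.2027.
Unpooled SE of the difference: √(0.44729344 + 1.44648729) = 1.3761.
Margin of error = t* · SE = 1.986 × 1.3761 = 2.7329.
x̄₁ − x̄₂ = 71.9 − 56.9 = 15.0000.
CI: 15.0000 ± 2.7329 = (12.27, 17.73).

(12.27, 17.73)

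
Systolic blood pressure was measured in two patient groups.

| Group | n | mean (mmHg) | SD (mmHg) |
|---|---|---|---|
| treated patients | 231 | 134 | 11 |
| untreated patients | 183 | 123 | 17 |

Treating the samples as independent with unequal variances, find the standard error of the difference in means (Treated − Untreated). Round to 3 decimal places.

SE₁ = s₁/√n₁ = 11/√231 = 0.7237; SE₂ = 17/√183 = 1.2567.
Independent samples, unequal variances: SE_diff = √(SE₁² + SE₂²) = √(0.52374169 + 1.57929489) = 1.4502.

1.450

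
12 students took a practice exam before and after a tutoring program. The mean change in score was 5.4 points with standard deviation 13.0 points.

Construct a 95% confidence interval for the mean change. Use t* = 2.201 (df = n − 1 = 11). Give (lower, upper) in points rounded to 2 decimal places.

This is a matched-pairs design, so SE = s_d/√n = 13.0/√12 = 3.7528.
Margin = 2.201 × 3.7528 = 8.2599; the interval is 5.4 ± 8.2599 = (-2.86, 13.66).

(-2.86, 13.66)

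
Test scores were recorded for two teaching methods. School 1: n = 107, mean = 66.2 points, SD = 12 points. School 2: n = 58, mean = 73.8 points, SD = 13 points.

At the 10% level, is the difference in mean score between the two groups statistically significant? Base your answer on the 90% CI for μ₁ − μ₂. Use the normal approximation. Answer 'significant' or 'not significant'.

Per-group SEs: s₁/√n₁ = 12/√107 = 1.1601, s₂/√n₂ = 13/√58 = 1.7070.
Unpooled SE of the difference: √(1.34583201 + 2.913849) = 2.0639.
Margin of error = z* · SE = 1.645 × 2.0639 = 3.3951.
x̄₁ − x̄₂ = 66.2 − 73.8 = -7.6000.
CI: -7.6000 ± 3.3951 = (-10.9951, -4.2049).
The interval (-10.9951, -4.2049) does not contain 0, so the difference is significant.

significant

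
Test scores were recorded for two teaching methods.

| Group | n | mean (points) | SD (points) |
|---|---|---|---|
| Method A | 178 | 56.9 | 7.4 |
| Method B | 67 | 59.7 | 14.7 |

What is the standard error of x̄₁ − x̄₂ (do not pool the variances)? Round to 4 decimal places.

Per-group SEs: s₁/√n₁ = 7.4/√178 = 0.5547, s₂/√n₂ = 14.7/√67 = 1.7959.
Unpooled SE of the difference: √(0.30769209 + 3.22525681) = 1.8796.

1.8796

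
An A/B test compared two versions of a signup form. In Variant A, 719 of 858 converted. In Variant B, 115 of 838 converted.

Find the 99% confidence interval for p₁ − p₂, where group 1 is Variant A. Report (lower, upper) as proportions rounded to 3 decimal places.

(0.656, 0.745)

First, p̂₁ = 719/858 = 0.8380; p̂₂ = 115/838 = 0.1372.
The two standard errors are √(0.8380×0.1620/858) = 0.01258 and √(0.1372×0.8628/838) = 0.01189.
Because the samples are independent, SE_diff = √(0.01258² + 0.01189²) = 0.01731.
Using z* = 2.576 for 99%, ME = 2.576 × 0.01731 = 0.04459.
p̂₁ − p̂₂ = 0.7008; interval 0.7008 ± 0.04459 gives (0.656, 0.745).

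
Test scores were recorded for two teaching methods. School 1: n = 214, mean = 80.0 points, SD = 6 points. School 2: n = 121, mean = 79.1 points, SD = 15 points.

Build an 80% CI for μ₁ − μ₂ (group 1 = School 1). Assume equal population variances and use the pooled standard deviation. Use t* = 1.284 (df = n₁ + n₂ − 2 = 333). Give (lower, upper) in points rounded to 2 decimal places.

(-0.59, 2.39)

s_p = √[((n₁−1)s₁² + (n₂−1)s₂²)/(n₁+n₂−2)] = √[(213·6² + 120·15²)/333] = 10.2033.
SE = 10.2033·√(1/214 + 1/121) = 1.1605.
With t* = 1.284, margin = 1.284 × 1.1605 = 1.4901.
x̄₁ − x̄₂ = 80.0 − 79.1 = 0.9000; interval 0.9000 ± 1.4901 = (-0.59, 2.39).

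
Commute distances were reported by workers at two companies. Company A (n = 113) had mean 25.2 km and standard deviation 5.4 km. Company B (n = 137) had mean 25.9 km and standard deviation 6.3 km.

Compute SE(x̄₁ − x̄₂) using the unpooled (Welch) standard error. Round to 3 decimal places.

0.740

Standard errors of each mean: 5.4/√113 = 0.5080 and 6.3/√137 = 0.5382.
SE(x̄₁ − x̄₂) = √(0.5080² + 0.5382²) = 0.7401 for independent samples with unequal variances.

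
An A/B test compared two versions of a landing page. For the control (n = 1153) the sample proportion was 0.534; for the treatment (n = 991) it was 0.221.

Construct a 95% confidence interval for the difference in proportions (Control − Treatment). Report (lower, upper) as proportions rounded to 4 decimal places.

(0.2743, 0.3517)

Each SE is √(p̂(1−p̂)/n): √(0.5340·0.4660/1153) = 0.01469 and √(0.2210·0.7790/991) = 0.01318.
SE(p̂₁ − p̂₂) = √(SE₁² + SE₂²) = √(0.0002157961 + 0.0001737124) = 0.01974, since the two samples are independent.
At 95% confidence z* = 1.960; margin = 1.960 × 0.01974 = 0.03869.
The difference is 0.5340 − 0.2210 = 0.3130, so the interval is 0.3130 ± 0.03869 = (0.2743, 0.3517).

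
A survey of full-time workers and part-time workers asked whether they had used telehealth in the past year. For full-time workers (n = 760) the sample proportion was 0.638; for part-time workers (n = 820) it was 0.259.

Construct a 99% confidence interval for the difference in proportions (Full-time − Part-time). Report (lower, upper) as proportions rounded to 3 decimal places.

The two standard errors are √(0.6380×0.3620/760) = 0.01743 and √(0.2590×0.7410/820) = 0.01530.
Because the samples are independent, SE_diff = √(0.01743² + 0.01530²) = 0.02319.
Using z* = 2.576 for 99%, ME = 2.576 × 0.02319 = 0.05974.
p̂₁ − p̂₂ = 0.3790; interval 0.3790 ± 0.05974 gives (0.319, 0.439).

(0.319, 0.439)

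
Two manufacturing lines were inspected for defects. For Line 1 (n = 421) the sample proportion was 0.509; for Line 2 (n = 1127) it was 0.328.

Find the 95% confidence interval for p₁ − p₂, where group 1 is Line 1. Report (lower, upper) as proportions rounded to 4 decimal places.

Each SE is √(p̂(1−p̂)/n): √(0.5090·0.4910/421) = 0.02436 and √(0.3280·0.6720/1127) = 0.01398.
SE(p̂₁ − p̂₂) = √(SE₁² + SE₂²) = √(0.0005934096 + 0.0001954404) = 0.02809, since the two samples are independent.
At 95% confidence z* = 1.960; margin = 1.960 × 0.02809 = 0.05506.
The difference is 0.5090 − 0.3280 = 0.1810, so the interval is 0.1810 ± 0.05506 = (0.1259, 0.2361).

(0.1259, 0.2361)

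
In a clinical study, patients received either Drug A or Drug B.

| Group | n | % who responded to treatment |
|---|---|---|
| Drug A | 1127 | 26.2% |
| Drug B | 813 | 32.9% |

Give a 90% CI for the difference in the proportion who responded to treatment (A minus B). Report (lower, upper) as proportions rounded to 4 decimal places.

SE₁ = √(p̂₁(1−p̂₁)/n₁) = √(0.2620·0.7380/1127) = 0.01310; SE₂ = √(0.3290·0.6710/813) = 0.01648.
Independent samples: SE of the difference = √(SE₁² + SE₂²) = √(0.00017161 + 0.0002715904) = 0.02105.
z* for 90% confidence is 1.645, so the margin of error is 1.645 × 0.02105 = 0.03463.
Point estimate p̂₁ − p̂₂ = 0.2620 − 0.3290 = -0.0670.
-0.0670 ± 0.03463 → (-0.1016, -0.0324).

(-0.1016, -0.0324)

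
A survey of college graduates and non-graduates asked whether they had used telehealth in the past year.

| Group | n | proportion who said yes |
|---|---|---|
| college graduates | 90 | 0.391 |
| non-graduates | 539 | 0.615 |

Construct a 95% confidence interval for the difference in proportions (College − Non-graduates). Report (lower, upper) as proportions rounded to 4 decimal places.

(-0.3329, -0.1151)

Each SE is √(p̂(1−p̂)/n): √(0.3910·0.6090/90) = 0.05144 and √(0.6150·0.3850/539) = 0.02096.
SE(p̂₁ − p̂₂) = √(SE₁² + SE₂²) = √(0.0026460736 + 0.0004393216) = 0.05555, since the two samples are independent.
At 95% confidence z* = 1.960; margin = 1.960 × 0.05555 = 0.10888.
The difference is 0.3910 − 0.6150 = -0.2240, so the interval is -0.2240 ± 0.10888 = (-0.3329, -0.1151).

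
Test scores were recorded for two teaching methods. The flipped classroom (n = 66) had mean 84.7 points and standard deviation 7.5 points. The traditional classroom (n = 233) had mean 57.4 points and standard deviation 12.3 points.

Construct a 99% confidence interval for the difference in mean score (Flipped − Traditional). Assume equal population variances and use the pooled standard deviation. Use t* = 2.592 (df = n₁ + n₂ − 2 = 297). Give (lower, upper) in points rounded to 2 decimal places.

Pooled variance s_p² = [65·7.5² + 232·12.3²] / (66+233−2) = 130.4900, so s_p = 11.4232.
SE_diff = s_p·√(1/n₁ + 1/n₂) = 11.4232·√(1/66 + 1/233) = 1.5928.
t* = 2.592; margin = 2.592 × 1.5928 = 4.1285.
Difference = 84.7 − 57.4 = 27.3000.
27.3000 ± 4.1285 → (23.17, 31.43).

(23.17, 31.43)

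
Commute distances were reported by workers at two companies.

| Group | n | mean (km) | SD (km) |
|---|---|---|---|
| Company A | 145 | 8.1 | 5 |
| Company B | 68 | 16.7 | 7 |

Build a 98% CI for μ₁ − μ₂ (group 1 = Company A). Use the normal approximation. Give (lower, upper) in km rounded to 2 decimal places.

(-10.80, -6.40)

Standard errors of each mean: 5/√145 = 0.4152 and 7/√68 = 0.8489.
SE(x̄₁ − x̄₂) = √(0.4152² + 0.8489²) = 0.9450 for independent samples with unequal variances.
With z* = 2.326, the margin is 2.326 × 0.9450 = 2.1981.
x̄₁ − x̄₂ = 8.1 − 16.7 = -8.6000; the interval is -8.6000 ± 2.1981 = (-10.80, -6.40).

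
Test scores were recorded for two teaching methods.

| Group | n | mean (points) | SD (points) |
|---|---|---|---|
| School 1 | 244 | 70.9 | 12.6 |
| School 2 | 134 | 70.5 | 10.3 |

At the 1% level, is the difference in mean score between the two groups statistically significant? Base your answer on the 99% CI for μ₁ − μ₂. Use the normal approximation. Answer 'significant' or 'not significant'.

SE₁ = s₁/√n₁ = 12.6/√244 = 0.8066; SE₂ = 10.3/√134 = 0.8898.
Independent samples, unequal variances: SE_diff = √(SE₁² + SE₂²) = √(0.65060356 + 0.79174404) = 1.2010.
z* = 2.576, so margin of error = 2.576 × 1.2010 = 3.0938.
Difference in means = 70.9 − 70.5 = 0.4000.
0.4000 ± 3.0938 → (-2.6938, 3.4938).
The interval (-2.6938, 3.4938) contains 0, so the difference is not significant.

not significant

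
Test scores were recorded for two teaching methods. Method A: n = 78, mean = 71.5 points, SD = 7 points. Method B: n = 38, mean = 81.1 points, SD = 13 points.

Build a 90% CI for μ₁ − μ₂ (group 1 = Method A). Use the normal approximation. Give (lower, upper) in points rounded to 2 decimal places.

SE₁ = s₁/√n₁ = 7/√78 = 0.7926; SE₂ = 13/√38 = 2.1089.
Independent samples, unequal variances: SE_diff = √(SE₁² + SE₂²) = √(0.62821476 + 4.44745921) = 2.2529.
z* = 1.645, so margin of error = 1.645 × 2.2529 = 3.7060.
Difference in means = 71.5 − 81.1 = -9.6000.
-9.6000 ± 3.7060 → (-13.31, -5.89).

(-13.31, -5.89)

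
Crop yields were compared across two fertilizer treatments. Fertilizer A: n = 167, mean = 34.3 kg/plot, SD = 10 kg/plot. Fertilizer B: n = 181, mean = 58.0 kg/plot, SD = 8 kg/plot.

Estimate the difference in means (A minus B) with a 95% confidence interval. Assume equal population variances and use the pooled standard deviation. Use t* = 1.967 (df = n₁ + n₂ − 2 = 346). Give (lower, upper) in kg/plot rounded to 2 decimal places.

s_p = √[((n₁−1)s₁² + (n₂−1)s₂²)/(n₁+n₂−2)] = √[(166·10² + 180·8²)/346] = 9.0151.
SE = 9.0151·√(1/167 + 1/181) = 0.9673.
With t* = 1.967, margin = 1.967 × 0.9673 = 1.9027.
x̄₁ − x̄₂ = 34.3 − 58.0 = -23.7000; interval -23.7000 ± 1.9027 = (-25.60, -21.80).

(-25.60, -21.80)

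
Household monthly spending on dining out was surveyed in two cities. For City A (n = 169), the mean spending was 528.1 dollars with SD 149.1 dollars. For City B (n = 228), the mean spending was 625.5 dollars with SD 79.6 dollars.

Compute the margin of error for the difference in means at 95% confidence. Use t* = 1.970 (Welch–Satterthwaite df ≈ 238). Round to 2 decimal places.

24.87

Per-group SEs: s₁/√n₁ = 149.1/√169 = 11.4692, s₂/√n₂ = 79.6/√228 = 5.2716.
Unpooled SE of the difference: √(131.54254864 + 27.78976656) = 12.6227.
Margin of error = t* · SE = 1.970 × 12.6227 = 24.8667.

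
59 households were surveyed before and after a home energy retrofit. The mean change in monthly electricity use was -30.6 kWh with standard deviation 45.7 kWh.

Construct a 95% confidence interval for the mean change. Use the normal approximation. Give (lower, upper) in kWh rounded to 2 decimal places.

(-42.26, -18.94)

This is a matched-pairs design, so SE = s_d/√n = 45.7/√59 = 5.9496.
Margin = 1.960 × 5.9496 = 11.6612; the interval is -30.6 ± 11.6612 = (-42.26, -18.94).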